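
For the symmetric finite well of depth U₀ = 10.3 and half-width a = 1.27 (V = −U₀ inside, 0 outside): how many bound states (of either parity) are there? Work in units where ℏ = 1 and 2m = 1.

N = 3

The dimensionless depth is z₀ = a√(2mU₀)/ℏ = 1.27 × √(10.30) = 4.076.
The even/odd transcendental equations gain one root per π/2 in z₀, giving N = 1 + ⌊2z₀/π⌋ = 1 + ⌊2.595⌋ = 3.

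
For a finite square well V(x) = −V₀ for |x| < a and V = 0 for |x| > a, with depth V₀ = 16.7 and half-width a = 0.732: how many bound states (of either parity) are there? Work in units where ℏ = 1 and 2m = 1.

The dimensionless depth is z₀ = a√(2mV₀)/ℏ = 0.732 × √(16.70) = 2.991.
The even/odd transcendental equations gain one root per π/2 in z₀, giving N = 1 + ⌊2z₀/π⌋ = 1 + ⌊1.904⌋ = 2.

N = 2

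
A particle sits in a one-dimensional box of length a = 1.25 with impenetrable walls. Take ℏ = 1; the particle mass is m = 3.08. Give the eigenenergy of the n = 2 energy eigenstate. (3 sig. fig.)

E = 4.10

Requiring ψ(0) = ψ(a) = 0 quantises k = nπ/a, hence E_n = ℏ²k²/2m = n²π²ℏ²/(2ma²).
E_2 = 2² × π² / (2 × 3.08 × 1.25²) = 4.102.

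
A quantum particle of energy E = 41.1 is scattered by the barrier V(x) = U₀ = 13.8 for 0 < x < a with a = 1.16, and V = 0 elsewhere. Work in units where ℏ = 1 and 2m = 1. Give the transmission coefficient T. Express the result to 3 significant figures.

E > U₀: inside the barrier k₂ = √(2m(E − U₀))/ℏ = 5.225, k₂a = 6.061.
Matching at both interfaces gives T⁻¹ = 1 + U₀² sin²(k₂a) / [4E(E − U₀)] = 1.002, hence T = 0.998.

T = 0.998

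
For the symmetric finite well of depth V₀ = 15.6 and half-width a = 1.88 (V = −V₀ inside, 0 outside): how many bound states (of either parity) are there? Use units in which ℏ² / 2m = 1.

Define the well-strength parameter z₀ = (a/ℏ)√(2mV₀) = 1.88 × √(2·0.5·15.6) = 7.425.
The even/odd transcendental equations gain one root per π/2 in z₀, giving N = 1 + ⌊2z₀/π⌋ = 1 + ⌊4.727⌋ = 5.

N = 5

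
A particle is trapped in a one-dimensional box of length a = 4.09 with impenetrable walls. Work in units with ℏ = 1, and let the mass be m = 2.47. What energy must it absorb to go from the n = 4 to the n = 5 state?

E_n = n²π²ℏ²/(2ma²), so ΔE = (5² − 4²) π²ℏ²/(2ma²).
ΔE = 9 × π² / (2 × 2.47 × 4.09²) = 1.075.

ΔE = 1.07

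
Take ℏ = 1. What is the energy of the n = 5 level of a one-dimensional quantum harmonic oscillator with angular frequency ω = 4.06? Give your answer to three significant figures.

E = 22.3

Using E_n = (n + ½)ℏω: E_5 = 5.5 × 4.06 = 22.33.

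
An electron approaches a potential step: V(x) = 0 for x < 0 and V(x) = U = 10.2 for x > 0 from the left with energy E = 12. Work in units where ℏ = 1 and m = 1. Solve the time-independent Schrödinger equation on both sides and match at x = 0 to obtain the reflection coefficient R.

R = 0.195

The wavenumbers are k₁ = √(2mE)/ℏ = 4.899 on the left and k₂ = √(2m(E − U))/ℏ = 1.897 on the right.
Matching ψ and ψ′ at x = 0 gives r = (k₁ − k₂)/(k₁ + k₂), so R = r² = 0.1951 and T = 1 − R = 0.8049.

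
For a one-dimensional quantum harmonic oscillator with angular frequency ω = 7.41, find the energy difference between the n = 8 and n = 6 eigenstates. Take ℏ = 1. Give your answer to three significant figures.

E_n = ℏω(n + ½), so ΔE = (8 − 6) ℏω = 2 × 7.41 = 14.82.

ΔE = 14.8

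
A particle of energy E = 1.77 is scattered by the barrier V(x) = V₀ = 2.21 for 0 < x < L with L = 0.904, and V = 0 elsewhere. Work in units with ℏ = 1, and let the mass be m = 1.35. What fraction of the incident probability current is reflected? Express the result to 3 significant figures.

R = 0.676

E < V₀: inside the barrier ψ ∝ e^{±κx} with κ = √(2m(V₀ − E))/ℏ = 1.090.
κL = 0.9853, sinh(κL) = 1.153.
Matching ψ, ψ′ at both faces gives T = [1 + V₀² sinh²(κL) / (4E(V₀ − E))]⁻¹ = 1/3.083 = 0.324.
R = 1 − T = 0.676.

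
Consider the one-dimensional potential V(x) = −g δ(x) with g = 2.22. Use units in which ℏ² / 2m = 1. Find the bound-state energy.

For x ≠ 0 the bound state is ψ ∝ e^{−κ|x|}; integrating the TISE across the delta gives the cusp condition 2κ = 2mg/ℏ², so κ = 1.110.
Then E = −ℏ²κ²/(2m) = −mg²/(2ℏ²) = -1.232.

E = -1.23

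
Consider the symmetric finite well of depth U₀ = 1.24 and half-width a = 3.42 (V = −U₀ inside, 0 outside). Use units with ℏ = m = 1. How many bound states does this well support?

N = 4

The dimensionless depth is z₀ = a√(2mU₀)/ℏ = 3.42 × √(2.480) = 5.386.
The even/odd transcendental equations gain one root per π/2 in z₀, giving N = 1 + ⌊2z₀/π⌋ = 1 + ⌊3.429⌋ = 4.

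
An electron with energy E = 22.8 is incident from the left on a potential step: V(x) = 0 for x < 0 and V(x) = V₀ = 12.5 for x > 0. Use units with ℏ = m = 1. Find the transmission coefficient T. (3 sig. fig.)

T = 0.962

The wavenumbers are k₁ = √(2mE)/ℏ = 6.753 on the left and k₂ = √(2m(E − V₀))/ℏ = 4.539 on the right.
Continuity of ψ and ψ′ at the step yields the reflection amplitude r = (k₁ − k₂)/(k₁ + k₂) = 0.1961; thus R = |r|² = 0.03845, T = 0.9616.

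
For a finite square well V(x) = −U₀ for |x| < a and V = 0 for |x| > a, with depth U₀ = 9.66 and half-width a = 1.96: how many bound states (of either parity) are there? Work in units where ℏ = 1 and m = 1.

N = 6

Define the well-strength parameter z₀ = (a/ℏ)√(2mU₀) = 1.96 × √(2·1·9.66) = 8.615.
The even/odd transcendental equations gain one root per π/2 in z₀, giving N = 1 + ⌊2z₀/π⌋ = 1 + ⌊5.485⌋ = 6.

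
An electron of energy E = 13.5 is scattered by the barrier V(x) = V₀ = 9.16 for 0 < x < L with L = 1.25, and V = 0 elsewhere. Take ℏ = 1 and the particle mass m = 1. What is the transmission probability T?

Above the barrier the interior wavenumber is k₂ = √(2m(E − V₀))/ℏ = 2.946, giving phase k₂L = 3.683.
T = [1 + V₀² sin²(k₂L) / (4E(E − V₀))]⁻¹ = 1/1.095 = 0.913.

T = 0.913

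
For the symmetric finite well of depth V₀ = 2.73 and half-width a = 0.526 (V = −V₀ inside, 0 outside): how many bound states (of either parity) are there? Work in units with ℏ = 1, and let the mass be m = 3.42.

The dimensionless depth is z₀ = a√(2mV₀)/ℏ = 0.526 × √(18.67) = 2.273.
The even/odd transcendental equations gain one root per π/2 in z₀, giving N = 1 + ⌊2z₀/π⌋ = 1 + ⌊1.447⌋ = 2.

N = 2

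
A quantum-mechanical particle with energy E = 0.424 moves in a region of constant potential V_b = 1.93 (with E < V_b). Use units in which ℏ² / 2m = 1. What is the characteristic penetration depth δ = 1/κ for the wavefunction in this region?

Since E < V_b the TISE in this region is ψ'' = κ²ψ with κ = √(2m(V_b − E))/ℏ.
κ = √(2 × 0.5 × 1.506) = 1.227. The penetration depth is δ = 1/κ = 0.815.

δ = 0.815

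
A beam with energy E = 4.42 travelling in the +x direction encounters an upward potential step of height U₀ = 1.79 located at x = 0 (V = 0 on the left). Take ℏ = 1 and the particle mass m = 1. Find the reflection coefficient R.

On each side the TISE gives plane waves with k = √(2m(E − V))/ℏ: k₁ = √(2·1·4.42) = 2.973, k₂ = √(2·1·2.63) = 2.293.
Continuity of ψ and ψ′ at the step yields the reflection amplitude r = (k₁ − k₂)/(k₁ + k₂) = 0.1291; thus R = |r|² = 0.01666, T = 0.9833.

R = 0.0167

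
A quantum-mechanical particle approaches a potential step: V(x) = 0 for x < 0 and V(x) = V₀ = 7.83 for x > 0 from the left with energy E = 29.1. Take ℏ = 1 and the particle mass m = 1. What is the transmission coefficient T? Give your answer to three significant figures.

T = 0.994

On each side the TISE gives plane waves with k = √(2m(E − V))/ℏ: k₁ = √(2·1·29.1) = 7.629, k₂ = √(2·1·21.27) = 6.522.
Continuity of ψ and ψ′ at the step yields the reflection amplitude r = (k₁ − k₂)/(k₁ + k₂) = 0.07820; thus R = |r|² = 0.006115, T = 0.9939.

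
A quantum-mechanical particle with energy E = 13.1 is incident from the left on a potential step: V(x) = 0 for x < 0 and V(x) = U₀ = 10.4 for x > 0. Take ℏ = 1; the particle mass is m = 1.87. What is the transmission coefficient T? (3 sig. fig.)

The wavenumbers are k₁ = √(2mE)/ℏ = 7.000 on the left and k₂ = √(2m(E − U₀))/ℏ = 3.178 on the right.
Continuity of ψ and ψ′ at the step yields the reflection amplitude r = (k₁ − k₂)/(k₁ + k₂) = 0.3755; thus R = |r|² = 0.1410, T = 0.8590.

T = 0.859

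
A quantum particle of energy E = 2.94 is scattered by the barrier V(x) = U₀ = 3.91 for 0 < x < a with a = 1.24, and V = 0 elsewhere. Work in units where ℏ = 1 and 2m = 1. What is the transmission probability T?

T = 0.237

E < U₀: inside the barrier ψ ∝ e^{±κx} with κ = √(2m(U₀ − E))/ℏ = 0.9849.
κa = 1.221, sinh(κa) = 1.548.
The exact tunnelling result is T⁻¹ = 1 + U₀² sinh²(κa) / [4E(U₀ − E)] = 4.213, so T = 0.237.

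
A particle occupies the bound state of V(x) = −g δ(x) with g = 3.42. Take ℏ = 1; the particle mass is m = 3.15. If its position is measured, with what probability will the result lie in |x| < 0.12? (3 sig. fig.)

P = 0.925

The normalised bound state is ψ = √κ e^{−κ|x|} with κ = mg/ℏ² = 10.77.
P(|x| < d) = ∫_{−d}^{d} κ e^{−2κ|x|} dx = 1 − e^{−2κd} = 1 − e^{−2.586} = 0.9246.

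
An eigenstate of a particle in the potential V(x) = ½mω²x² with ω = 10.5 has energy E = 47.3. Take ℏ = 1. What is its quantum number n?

E_n = ℏω(n + ½) ⇒ n = E/(ℏω) − ½ = 47.3/10.5 − 0.5 = 4.005 → n = 4.

n = 4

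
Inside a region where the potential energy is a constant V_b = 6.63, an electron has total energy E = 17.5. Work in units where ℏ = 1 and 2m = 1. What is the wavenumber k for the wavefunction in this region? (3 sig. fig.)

k = 3.30

With E > V_b the solution is oscillatory, ψ ∝ e^{±ikx} with k = √(2m(E − V_b))/ℏ.
k = √(2 × 0.5 × 10.87) = 3.297.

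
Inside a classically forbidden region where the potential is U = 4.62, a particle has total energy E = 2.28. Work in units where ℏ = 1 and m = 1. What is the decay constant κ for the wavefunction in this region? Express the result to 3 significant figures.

Since E < U the TISE in this region is ψ'' = κ²ψ with κ = √(2m(U − E))/ℏ.
κ = √(2 × 1 × 2.34) = 2.163.

κ = 2.16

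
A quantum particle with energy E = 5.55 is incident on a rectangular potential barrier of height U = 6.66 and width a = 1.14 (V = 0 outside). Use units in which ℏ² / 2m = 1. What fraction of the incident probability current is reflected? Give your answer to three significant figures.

R = 0.804

Since E < U the interior solution is evanescent with decay constant κ = √(2m(U − E))/ℏ = 1.054.
κa = 1.201, sinh(κa) = 1.511.
The exact tunnelling result is T⁻¹ = 1 + U² sinh²(κa) / [4E(U − E)] = 5.112, so T = 0.196.
R = 1 − T = 0.804.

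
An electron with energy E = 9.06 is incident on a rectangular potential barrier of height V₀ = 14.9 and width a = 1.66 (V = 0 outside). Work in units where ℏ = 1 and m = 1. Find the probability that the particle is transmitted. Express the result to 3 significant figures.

T = 0.0000450

Since E < V₀ the interior solution is evanescent with decay constant κ = √(2m(V₀ − E))/ℏ = 3.418.
κa = 5.673, sinh(κa) = 145.5.
The exact tunnelling result is T⁻¹ = 1 + V₀² sinh²(κa) / [4E(V₀ − E)] = 22200, so T = 0.0000450.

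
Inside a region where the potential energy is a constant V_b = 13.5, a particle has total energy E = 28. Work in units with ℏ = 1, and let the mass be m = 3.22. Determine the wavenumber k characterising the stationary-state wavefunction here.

k = 9.66

With E > V_b the solution is oscillatory, ψ ∝ e^{±ikx} with k = √(2m(E − V_b))/ℏ.
k = √(2 × 3.22 × 14.5) = 9.663.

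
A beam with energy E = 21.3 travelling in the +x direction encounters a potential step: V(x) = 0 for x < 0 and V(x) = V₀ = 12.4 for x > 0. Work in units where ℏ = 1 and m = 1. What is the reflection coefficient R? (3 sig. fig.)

The wavenumbers are k₁ = √(2mE)/ℏ = 6.527 on the left and k₂ = √(2m(E − V₀))/ℏ = 4.219 on the right.
Matching ψ and ψ′ at x = 0 gives r = (k₁ − k₂)/(k₁ + k₂), so R = r² = 0.04613 and T = 1 − R = 0.9539.

R = 0.0461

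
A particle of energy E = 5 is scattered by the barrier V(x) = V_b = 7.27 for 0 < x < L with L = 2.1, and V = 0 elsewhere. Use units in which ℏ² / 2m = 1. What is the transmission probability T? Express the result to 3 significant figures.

T = 0.00612

Since E < V_b the interior solution is evanescent with decay constant κ = √(2m(V_b − E))/ℏ = 1.507.
κL = 3.164, sinh(κL) = 11.81.
Matching ψ, ψ′ at both faces gives T = [1 + V_b² sinh²(κL) / (4E(V_b − E))]⁻¹ = 1/163.4 = 0.00612.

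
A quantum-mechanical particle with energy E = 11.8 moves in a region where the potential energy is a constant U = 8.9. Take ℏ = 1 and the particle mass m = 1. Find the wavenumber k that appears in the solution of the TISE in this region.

k = 2.41

With E > U the solution is oscillatory, ψ ∝ e^{±ikx} with k = √(2m(E − U))/ℏ.
k = √(2 × 1 × 2.9) = 2.408.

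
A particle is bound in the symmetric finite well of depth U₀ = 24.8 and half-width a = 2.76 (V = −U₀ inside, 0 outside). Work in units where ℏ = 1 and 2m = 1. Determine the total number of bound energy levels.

N = 9

The dimensionless depth is z₀ = a√(2mU₀)/ℏ = 2.76 × √(24.80) = 13.74.
The even/odd transcendental equations gain one root per π/2 in z₀, giving N = 1 + ⌊2z₀/π⌋ = 1 + ⌊8.750⌋ = 9.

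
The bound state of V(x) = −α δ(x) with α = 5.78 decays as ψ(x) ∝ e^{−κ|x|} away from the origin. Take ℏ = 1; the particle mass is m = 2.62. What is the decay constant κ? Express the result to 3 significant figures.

Integrate −(ℏ²/2m)ψ'' − αδ(x)ψ = Eψ from −ε to +ε: the ψ'' term gives ψ'(0⁺) − ψ'(0⁻) and the δ term gives −(2mα/ℏ²)ψ(0).
With ψ ∝ e^{−κ|x|} this yields −2κ = −2mα/ℏ², so κ = mα/ℏ² = 15.14.

κ = 15.1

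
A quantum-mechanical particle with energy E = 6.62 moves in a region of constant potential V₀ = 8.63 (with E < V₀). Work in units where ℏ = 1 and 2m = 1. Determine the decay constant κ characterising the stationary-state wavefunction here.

κ = 1.42

Since E < V₀ the TISE in this region is ψ'' = κ²ψ with κ = √(2m(V₀ − E))/ℏ.
κ = √(2 × 0.5 × 2.01) = 1.418.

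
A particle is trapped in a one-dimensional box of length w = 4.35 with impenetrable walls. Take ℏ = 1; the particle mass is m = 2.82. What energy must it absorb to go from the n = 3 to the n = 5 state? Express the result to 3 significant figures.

E_n = n²π²ℏ²/(2mw²), so ΔE = (5² − 3²) π²ℏ²/(2mw²).
ΔE = 16 × π² / (2 × 2.82 × 4.35²) = 1.480.

ΔE = 1.48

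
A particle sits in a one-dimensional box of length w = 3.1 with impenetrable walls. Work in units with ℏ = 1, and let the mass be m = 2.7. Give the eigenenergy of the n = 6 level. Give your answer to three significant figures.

Requiring ψ(0) = ψ(w) = 0 quantises k = nπ/w, hence E_n = ℏ²k²/2m = n²π²ℏ²/(2mw²).
E_6 = 6² × π² / (2 × 2.7 × 3.1²) = 6.847.

E = 6.85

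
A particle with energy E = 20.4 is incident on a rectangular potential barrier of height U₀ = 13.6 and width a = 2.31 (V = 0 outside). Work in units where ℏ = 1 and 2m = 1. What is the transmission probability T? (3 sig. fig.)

E > U₀: inside the barrier k₂ = √(2m(E − U₀))/ℏ = 2.608, k₂a = 6.024.
T = [1 + U₀² sin²(k₂a) / (4E(E − U₀))]⁻¹ = 1/1.022 = 0.979.

T = 0.979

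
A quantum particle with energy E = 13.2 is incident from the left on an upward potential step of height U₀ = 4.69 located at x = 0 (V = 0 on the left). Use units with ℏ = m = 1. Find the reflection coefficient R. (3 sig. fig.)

R = 0.0119

The wavenumbers are k₁ = √(2mE)/ℏ = 5.138 on the left and k₂ = √(2m(E − U₀))/ℏ = 4.126 on the right.
Continuity of ψ and ψ′ at the step yields the reflection amplitude r = (k₁ − k₂)/(k₁ + k₂) = 0.1093; thus R = |r|² = 0.01195, T = 0.9881.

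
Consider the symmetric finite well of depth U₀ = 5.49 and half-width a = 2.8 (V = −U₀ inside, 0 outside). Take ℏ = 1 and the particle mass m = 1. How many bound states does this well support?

N = 6

Define the well-strength parameter z₀ = (a/ℏ)√(2mU₀) = 2.8 × √(2·1·5.49) = 9.278.
The even/odd transcendental equations gain one root per π/2 in z₀, giving N = 1 + ⌊2z₀/π⌋ = 1 + ⌊5.907⌋ = 6.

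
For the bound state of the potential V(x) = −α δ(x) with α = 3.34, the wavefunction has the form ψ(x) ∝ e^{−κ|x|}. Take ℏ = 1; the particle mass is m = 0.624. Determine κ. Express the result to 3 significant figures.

Integrating the TISE across x = 0 gives the cusp condition ψ'(0⁺) − ψ'(0⁻) = −(2mα/ℏ²)ψ(0).
With ψ ∝ e^{−κ|x|} this yields −2κ = −2mα/ℏ², so κ = mα/ℏ² = 2.084.

κ = 2.08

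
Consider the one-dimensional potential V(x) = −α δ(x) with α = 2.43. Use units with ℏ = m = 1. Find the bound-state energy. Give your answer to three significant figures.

The bound state is ψ(x) = √κ e^{−κ|x|}. The derivative jump ψ'(0⁺) − ψ'(0⁻) = −(2mα/ℏ²)ψ(0) fixes κ = mα/ℏ² = 2.430.
Then E = −ℏ²κ²/(2m) = −mα²/(2ℏ²) = -2.952.

E = -2.95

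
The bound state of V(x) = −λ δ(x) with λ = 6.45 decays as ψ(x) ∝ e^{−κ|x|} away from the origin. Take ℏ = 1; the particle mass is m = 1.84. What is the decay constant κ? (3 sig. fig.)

κ = 11.9

Integrate −(ℏ²/2m)ψ'' − λδ(x)ψ = Eψ from −ε to +ε: the ψ'' term gives ψ'(0⁺) − ψ'(0⁻) and the δ term gives −(2mλ/ℏ²)ψ(0).
With ψ ∝ e^{−κ|x|} this yields −2κ = −2mλ/ℏ², so κ = mλ/ℏ² = 11.87.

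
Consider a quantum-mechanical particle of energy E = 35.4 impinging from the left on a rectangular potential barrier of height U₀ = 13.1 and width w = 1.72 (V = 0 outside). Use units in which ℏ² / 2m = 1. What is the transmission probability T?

T = 0.952

E > U₀: inside the barrier k₂ = √(2m(E − U₀))/ℏ = 4.722, k₂w = 8.122.
Matching at both interfaces gives T⁻¹ = 1 + U₀² sin²(k₂w) / [4E(E − U₀)] = 1.051, hence T = 0.952.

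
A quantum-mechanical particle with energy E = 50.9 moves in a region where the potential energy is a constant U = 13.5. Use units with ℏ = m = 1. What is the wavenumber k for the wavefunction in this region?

k = 8.65

With E > U the solution is oscillatory, ψ ∝ e^{±ikx} with k = √(2m(E − U))/ℏ.
k = √(2 × 1 × 37.4) = 8.649.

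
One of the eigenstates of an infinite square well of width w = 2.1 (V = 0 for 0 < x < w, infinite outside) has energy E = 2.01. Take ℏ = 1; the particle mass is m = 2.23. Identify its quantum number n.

n = 2

From E_n = n²π²ℏ²/(2mw²) invert to n = √(2mw²E)/(πℏ).
n = (2.1/π) × √(2 × 2.23 × 2.01) = 2.001 → n = 2.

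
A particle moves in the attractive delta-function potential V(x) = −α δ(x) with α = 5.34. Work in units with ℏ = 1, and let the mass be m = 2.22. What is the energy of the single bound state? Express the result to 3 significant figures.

The bound state is ψ(x) = √κ e^{−κ|x|}. The derivative jump ψ'(0⁺) − ψ'(0⁻) = −(2mα/ℏ²)ψ(0) fixes κ = mα/ℏ² = 11.85.
Then E = −ℏ²κ²/(2m) = −mα²/(2ℏ²) = -31.65.

E = -31.7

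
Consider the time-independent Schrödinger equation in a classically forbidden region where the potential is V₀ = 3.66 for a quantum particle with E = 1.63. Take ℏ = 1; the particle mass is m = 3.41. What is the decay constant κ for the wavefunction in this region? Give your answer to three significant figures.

Since E < V₀ the TISE in this region is ψ'' = κ²ψ with κ = √(2m(V₀ − E))/ℏ.
κ = √(2 × 3.41 × 2.03) = 3.721.

κ = 3.72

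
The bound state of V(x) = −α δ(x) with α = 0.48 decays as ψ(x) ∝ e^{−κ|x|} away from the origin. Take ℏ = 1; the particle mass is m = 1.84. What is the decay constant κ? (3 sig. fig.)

κ = 0.883

Integrating the TISE across x = 0 gives the cusp condition ψ'(0⁺) − ψ'(0⁻) = −(2mα/ℏ²)ψ(0).
With ψ ∝ e^{−κ|x|} this yields −2κ = −2mα/ℏ², so κ = mα/ℏ² = 0.8832.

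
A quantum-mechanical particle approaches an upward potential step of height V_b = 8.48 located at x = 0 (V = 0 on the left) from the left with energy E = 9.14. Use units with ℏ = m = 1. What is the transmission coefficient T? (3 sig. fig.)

The wavenumbers are k₁ = √(2mE)/ℏ = 4.276 on the left and k₂ = √(2m(E − V_b))/ℏ = 1.149 on the right.
Matching ψ and ψ′ at x = 0 gives r = (k₁ − k₂)/(k₁ + k₂), so R = r² = 0.3322 and T = 1 − R = 0.6678.

T = 0.668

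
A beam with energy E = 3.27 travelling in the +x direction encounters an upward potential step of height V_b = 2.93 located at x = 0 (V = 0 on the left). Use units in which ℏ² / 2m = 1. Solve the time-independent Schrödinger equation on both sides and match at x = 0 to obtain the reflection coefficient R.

R = 0.262

On each side the TISE gives plane waves with k = √(2m(E − V))/ℏ: k₁ = √(2·½·3.27) = 1.808, k₂ = √(2·½·0.34) = 0.5831.
Continuity of ψ and ψ′ at the step yields the reflection amplitude r = (k₁ − k₂)/(k₁ + k₂) = 0.5123; thus R = |r|² = 0.2625, T = 0.7375.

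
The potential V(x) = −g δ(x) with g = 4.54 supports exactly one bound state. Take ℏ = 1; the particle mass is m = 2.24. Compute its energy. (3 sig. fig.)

E = -23.1

The bound state is ψ(x) = √κ e^{−κ|x|}. The derivative jump ψ'(0⁺) − ψ'(0⁻) = −(2mg/ℏ²)ψ(0) fixes κ = mg/ℏ² = 10.17.
Then E = −ℏ²κ²/(2m) = −mg²/(2ℏ²) = -23.08.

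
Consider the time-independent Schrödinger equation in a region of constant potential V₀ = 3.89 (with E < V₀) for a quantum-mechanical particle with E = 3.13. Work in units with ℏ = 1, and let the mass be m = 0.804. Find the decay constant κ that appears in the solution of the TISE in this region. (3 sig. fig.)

κ = 1.11

Since E < V₀ the TISE in this region is ψ'' = κ²ψ with κ = √(2m(V₀ − E))/ℏ.
κ = √(2 × 0.804 × 0.76) = 1.105.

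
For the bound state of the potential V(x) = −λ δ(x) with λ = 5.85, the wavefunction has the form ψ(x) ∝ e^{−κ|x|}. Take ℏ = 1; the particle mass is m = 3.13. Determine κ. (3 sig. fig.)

κ = 18.3

Integrate −(ℏ²/2m)ψ'' − λδ(x)ψ = Eψ from −ε to +ε: the ψ'' term gives ψ'(0⁺) − ψ'(0⁻) and the δ term gives −(2mλ/ℏ²)ψ(0).
With ψ ∝ e^{−κ|x|} this yields −2κ = −2mλ/ℏ², so κ = mλ/ℏ² = 18.31.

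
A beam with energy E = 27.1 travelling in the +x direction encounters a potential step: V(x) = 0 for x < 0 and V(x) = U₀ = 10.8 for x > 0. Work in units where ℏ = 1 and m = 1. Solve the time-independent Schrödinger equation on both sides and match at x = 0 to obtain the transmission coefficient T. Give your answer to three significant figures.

On each side the TISE gives plane waves with k = √(2m(E − V))/ℏ: k₁ = √(2·1·27.1) = 7.362, k₂ = √(2·1·16.3) = 5.710.
Matching ψ and ψ′ at x = 0 gives r = (k₁ − k₂)/(k₁ + k₂), so R = r² = 0.01598 and T = 1 − R = 0.9840.

T = 0.984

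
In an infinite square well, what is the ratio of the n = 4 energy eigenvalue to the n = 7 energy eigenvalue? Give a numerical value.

0.326531

E_n = n²π²ℏ²/(2mL²) so the ratio is n₂²/n₁² = 16/49 = 0.326531.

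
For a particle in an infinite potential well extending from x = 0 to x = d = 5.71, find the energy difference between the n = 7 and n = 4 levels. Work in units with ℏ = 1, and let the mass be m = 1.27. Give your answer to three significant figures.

ΔE = 3.93

E_n = n²π²ℏ²/(2md²), so ΔE = (7² − 4²) π²ℏ²/(2md²).
ΔE = 33 × π² / (2 × 1.27 × 5.71²) = 3.933.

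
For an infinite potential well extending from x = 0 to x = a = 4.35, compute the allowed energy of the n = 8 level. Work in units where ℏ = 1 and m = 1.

E = 16.7

The infinite-well eigenfunctions ψ_n = √(2/a) sin(nπx/a) vanish at both walls, giving E_n = n²π²ℏ²/(2ma²).
E_8 = 8² × π² / (2 × 1 × 4.35²) = 16.69.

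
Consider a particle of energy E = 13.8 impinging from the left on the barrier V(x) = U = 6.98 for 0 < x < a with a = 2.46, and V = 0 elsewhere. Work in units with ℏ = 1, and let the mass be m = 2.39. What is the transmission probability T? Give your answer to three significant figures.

E > U: inside the barrier k₂ = √(2m(E − U))/ℏ = 5.710, k₂a = 14.05.
T = [1 + U² sin²(k₂a) / (4E(E − U))]⁻¹ = 1/1.128 = 0.886.

T = 0.886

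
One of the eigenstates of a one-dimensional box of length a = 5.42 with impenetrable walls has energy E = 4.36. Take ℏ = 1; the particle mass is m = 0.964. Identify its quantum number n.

n = 5

For an infinite well E_n = n²π²ℏ²/(2ma²), so n = (a/πℏ)√(2mE).
n = (5.42/π) × √(2 × 0.964 × 4.36) = 5.002 → n = 5.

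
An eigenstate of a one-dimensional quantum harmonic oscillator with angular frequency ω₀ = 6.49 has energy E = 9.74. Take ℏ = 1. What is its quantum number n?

n = 1

E_n = ℏω₀(n + ½) ⇒ n = E/(ℏω₀) − ½ = 9.74/6.49 − 0.5 = 1.001 → n = 1.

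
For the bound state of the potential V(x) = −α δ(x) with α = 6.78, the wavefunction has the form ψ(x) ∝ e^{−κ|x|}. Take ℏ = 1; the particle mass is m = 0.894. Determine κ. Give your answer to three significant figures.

Integrating the TISE across x = 0 gives the cusp condition ψ'(0⁺) − ψ'(0⁻) = −(2mα/ℏ²)ψ(0).
With ψ ∝ e^{−κ|x|} this yields −2κ = −2mα/ℏ², so κ = mα/ℏ² = 6.061.

κ = 6.06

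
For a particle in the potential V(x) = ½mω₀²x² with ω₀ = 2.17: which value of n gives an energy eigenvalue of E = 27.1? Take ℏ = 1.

E_n = ℏω₀(n + ½) ⇒ n = E/(ℏω₀) − ½ = 27.1/2.17 − 0.5 = 11.988 → n = 12.

n = 12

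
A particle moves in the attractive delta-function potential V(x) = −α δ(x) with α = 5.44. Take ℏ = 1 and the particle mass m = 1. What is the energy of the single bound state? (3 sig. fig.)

E = -14.8

For x ≠ 0 the bound state is ψ ∝ e^{−κ|x|}; integrating the TISE across the delta gives the cusp condition 2κ = 2mα/ℏ², so κ = 5.440.
Then E = −ℏ²κ²/(2m) = −mα²/(2ℏ²) = -14.80.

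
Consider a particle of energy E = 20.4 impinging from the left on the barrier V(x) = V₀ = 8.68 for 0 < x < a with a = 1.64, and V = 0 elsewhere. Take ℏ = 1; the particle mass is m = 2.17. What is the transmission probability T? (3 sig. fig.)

E > V₀: inside the barrier k₂ = √(2m(E − V₀))/ℏ = 7.132, k₂a = 11.70.
T = [1 + V₀² sin²(k₂a) / (4E(E − V₀))]⁻¹ = 1/1.046 = 0.956.

T = 0.956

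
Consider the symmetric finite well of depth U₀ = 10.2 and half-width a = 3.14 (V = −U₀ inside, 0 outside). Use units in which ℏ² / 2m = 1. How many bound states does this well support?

N = 7

Define the well-strength parameter z₀ = (a/ℏ)√(2mU₀) = 3.14 × √(2·0.5·10.2) = 10.03.
A new bound state (alternating even/odd) appears each time z₀ passes a multiple of π/2, so N = ⌊2z₀/π⌋ + 1 = ⌊6.384⌋ + 1 = 7.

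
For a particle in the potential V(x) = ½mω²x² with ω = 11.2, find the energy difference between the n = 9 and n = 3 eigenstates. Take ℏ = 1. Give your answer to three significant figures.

E_n = ℏω(n + ½), so ΔE = (9 − 3) ℏω = 6 × 11.2 = 67.20.

ΔE = 67.2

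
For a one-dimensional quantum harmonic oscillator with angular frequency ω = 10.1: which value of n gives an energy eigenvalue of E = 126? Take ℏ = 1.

n = 12

E_n = ℏω(n + ½) ⇒ n = E/(ℏω) − ½ = 126/10.1 − 0.5 = 11.975 → n = 12.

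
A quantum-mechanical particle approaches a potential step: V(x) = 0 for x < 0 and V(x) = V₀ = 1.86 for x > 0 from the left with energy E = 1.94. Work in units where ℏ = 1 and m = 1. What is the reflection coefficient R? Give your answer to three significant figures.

R = 0.439

The wavenumbers are k₁ = √(2mE)/ℏ = 1.970 on the left and k₂ = √(2m(E − V₀))/ℏ = 0.4000 on the right.
Continuity of ψ and ψ′ at the step yields the reflection amplitude r = (k₁ − k₂)/(k₁ + k₂) = 0.6624; thus R = |r|² = 0.4388, T = 0.5612.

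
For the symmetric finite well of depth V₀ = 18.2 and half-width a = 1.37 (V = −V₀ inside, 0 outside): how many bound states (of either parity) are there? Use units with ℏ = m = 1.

N = 6

Define the well-strength parameter z₀ = (a/ℏ)√(2mV₀) = 1.37 × √(2·1·18.2) = 8.266.
The even/odd transcendental equations gain one root per π/2 in z₀, giving N = 1 + ⌊2z₀/π⌋ = 1 + ⌊5.262⌋ = 6.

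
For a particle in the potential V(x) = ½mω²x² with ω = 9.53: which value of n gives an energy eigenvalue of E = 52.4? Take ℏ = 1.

n = 5

E_n = ℏω(n + ½) ⇒ n = E/(ℏω) − ½ = 52.4/9.53 − 0.5 = 4.998 → n = 5.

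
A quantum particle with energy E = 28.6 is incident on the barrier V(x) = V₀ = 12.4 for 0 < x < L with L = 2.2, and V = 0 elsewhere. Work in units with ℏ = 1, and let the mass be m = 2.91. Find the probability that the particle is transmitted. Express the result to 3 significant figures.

T = 0.972

E > V₀: inside the barrier k₂ = √(2m(E − V₀))/ℏ = 9.710, k₂L = 21.36.
T = [1 + V₀² sin²(k₂L) / (4E(E − V₀))]⁻¹ = 1/1.029 = 0.972.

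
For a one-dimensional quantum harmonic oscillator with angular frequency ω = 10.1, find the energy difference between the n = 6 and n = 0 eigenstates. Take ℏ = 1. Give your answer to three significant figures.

E_n = ℏω(n + ½), so ΔE = (6 − 0) ℏω = 6 × 10.1 = 60.60.

ΔE = 60.6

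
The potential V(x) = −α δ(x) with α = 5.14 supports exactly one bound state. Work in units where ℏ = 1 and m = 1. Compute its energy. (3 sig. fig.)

E = -13.2

For x ≠ 0 the bound state is ψ ∝ e^{−κ|x|}; integrating the TISE across the delta gives the cusp condition 2κ = 2mα/ℏ², so κ = 5.140.
Then E = −ℏ²κ²/(2m) = −mα²/(2ℏ²) = -13.21.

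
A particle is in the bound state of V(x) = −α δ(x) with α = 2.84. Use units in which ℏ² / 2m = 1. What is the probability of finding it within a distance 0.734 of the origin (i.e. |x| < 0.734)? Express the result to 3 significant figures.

The normalised bound state is ψ = √κ e^{−κ|x|} with κ = mα/ℏ² = 1.420.
P(|x| < d) = ∫_{−d}^{d} κ e^{−2κ|x|} dx = 1 − e^{−2κd} = 1 − e^{−2.085} = 0.8756.

P = 0.876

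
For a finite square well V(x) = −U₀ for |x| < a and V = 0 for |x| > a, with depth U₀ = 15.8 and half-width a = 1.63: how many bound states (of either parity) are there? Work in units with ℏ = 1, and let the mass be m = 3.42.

N = 11

The dimensionless depth is z₀ = a√(2mU₀)/ℏ = 1.63 × √(108.1) = 16.95.
The even/odd transcendental equations gain one root per π/2 in z₀, giving N = 1 + ⌊2z₀/π⌋ = 1 + ⌊10.79⌋ = 11.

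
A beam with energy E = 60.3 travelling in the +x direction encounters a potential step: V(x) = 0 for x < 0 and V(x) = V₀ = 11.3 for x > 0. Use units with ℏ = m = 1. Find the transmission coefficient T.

T = 0.997

The wavenumbers are k₁ = √(2mE)/ℏ = 10.98 on the left and k₂ = √(2m(E − V₀))/ℏ = 9.899 on the right.
Matching ψ and ψ′ at x = 0 gives r = (k₁ − k₂)/(k₁ + k₂), so R = r² = 0.002687 and T = 1 − R = 0.9973.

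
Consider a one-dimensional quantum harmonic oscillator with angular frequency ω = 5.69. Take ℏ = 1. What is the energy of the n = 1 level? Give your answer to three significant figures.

The oscillator eigenvalues are E_n = ℏω(n + ½), so E_1 = 5.69 × 1.5 = 8.535.

E = 8.54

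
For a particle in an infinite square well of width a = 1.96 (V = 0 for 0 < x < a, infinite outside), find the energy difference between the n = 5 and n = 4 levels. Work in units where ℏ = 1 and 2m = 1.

E_n = n²π²ℏ²/(2ma²), so ΔE = (5² − 4²) π²ℏ²/(2ma²).
ΔE = 9 × π² / (2 × 0.5 × 1.96²) = 23.12.

ΔE = 23.1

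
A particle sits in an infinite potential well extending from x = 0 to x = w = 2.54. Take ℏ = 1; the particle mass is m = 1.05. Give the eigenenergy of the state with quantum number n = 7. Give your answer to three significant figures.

Requiring ψ(0) = ψ(w) = 0 quantises k = nπ/w, hence E_n = ℏ²k²/2m = n²π²ℏ²/(2mw²).
E_7 = 7² × π² / (2 × 1.05 × 2.54²) = 35.70.

E = 35.7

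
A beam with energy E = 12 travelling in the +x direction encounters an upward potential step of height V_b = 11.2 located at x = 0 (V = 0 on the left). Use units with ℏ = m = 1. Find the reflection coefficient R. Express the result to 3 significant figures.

On each side the TISE gives plane waves with k = √(2m(E − V))/ℏ: k₁ = √(2·1·12) = 4.899, k₂ = √(2·1·0.8) = 1.265.
Continuity of ψ and ψ′ at the step yields the reflection amplitude r = (k₁ − k₂)/(k₁ + k₂) = 0.5896; thus R = |r|² = 0.3476, T = 0.6524.

R = 0.348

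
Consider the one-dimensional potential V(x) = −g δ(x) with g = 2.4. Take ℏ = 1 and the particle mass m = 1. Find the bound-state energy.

For x ≠ 0 the bound state is ψ ∝ e^{−κ|x|}; integrating the TISE across the delta gives the cusp condition 2κ = 2mg/ℏ², so κ = 2.400.
Then E = −ℏ²κ²/(2m) = −mg²/(2ℏ²) = -2.880.

E = -2.88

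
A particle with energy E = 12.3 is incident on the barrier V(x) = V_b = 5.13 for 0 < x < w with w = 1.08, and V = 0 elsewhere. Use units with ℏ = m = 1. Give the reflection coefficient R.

R = 0.0469

Above the barrier the interior wavenumber is k₂ = √(2m(E − V_b))/ℏ = 3.787, giving phase k₂w = 4.090.
T = [1 + V_b² sin²(k₂w) / (4E(E − V_b))]⁻¹ = 1/1.049 = 0.953.
R = 1 − T = 0.0469.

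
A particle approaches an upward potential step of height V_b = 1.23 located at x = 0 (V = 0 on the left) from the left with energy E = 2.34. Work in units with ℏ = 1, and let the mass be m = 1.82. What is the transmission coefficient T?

T = 0.966

On each side the TISE gives plane waves with k = √(2m(E − V))/ℏ: k₁ = √(2·1.82·2.34) = 2.918, k₂ = √(2·1.82·1.11) = 2.010.
Continuity of ψ and ψ′ at the step yields the reflection amplitude r = (k₁ − k₂)/(k₁ + k₂) = 0.1843; thus R = |r|² = 0.03397, T = 0.9660.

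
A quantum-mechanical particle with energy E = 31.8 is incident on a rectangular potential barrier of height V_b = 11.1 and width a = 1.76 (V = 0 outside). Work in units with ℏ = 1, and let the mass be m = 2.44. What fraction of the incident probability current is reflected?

R = 0.0379

E > V_b: inside the barrier k₂ = √(2m(E − V_b))/ℏ = 10.05, k₂a = 17.69.
Matching at both interfaces gives T⁻¹ = 1 + V_b² sin²(k₂a) / [4E(E − V_b)] = 1.039, hence T = 0.962.
R = 1 − T = 0.0379.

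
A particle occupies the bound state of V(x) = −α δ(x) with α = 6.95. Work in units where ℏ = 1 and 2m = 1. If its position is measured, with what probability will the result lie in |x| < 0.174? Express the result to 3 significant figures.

The normalised bound state is ψ = √κ e^{−κ|x|} with κ = mα/ℏ² = 3.475.
P(|x| < d) = ∫_{−d}^{d} κ e^{−2κ|x|} dx = 1 − e^{−2κd} = 1 − e^{−1.209} = 0.7016.

P = 0.702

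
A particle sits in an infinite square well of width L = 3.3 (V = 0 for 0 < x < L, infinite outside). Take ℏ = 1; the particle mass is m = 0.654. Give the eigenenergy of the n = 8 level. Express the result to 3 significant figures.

E = 44.3

The infinite-well eigenfunctions ψ_n = √(2/L) sin(nπx/L) vanish at both walls, giving E_n = n²π²ℏ²/(2mL²).
E_8 = 8² × π² / (2 × 0.654 × 3.3²) = 44.34.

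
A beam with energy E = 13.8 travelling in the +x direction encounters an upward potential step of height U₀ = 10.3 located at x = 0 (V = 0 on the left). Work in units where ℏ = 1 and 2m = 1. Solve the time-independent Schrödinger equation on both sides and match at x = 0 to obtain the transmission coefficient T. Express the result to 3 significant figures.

T = 0.891

The wavenumbers are k₁ = √(2mE)/ℏ = 3.715 on the left and k₂ = √(2m(E − U₀))/ℏ = 1.871 on the right.
Matching ψ and ψ′ at x = 0 gives r = (k₁ − k₂)/(k₁ + k₂), so R = r² = 0.1090 and T = 1 − R = 0.8910.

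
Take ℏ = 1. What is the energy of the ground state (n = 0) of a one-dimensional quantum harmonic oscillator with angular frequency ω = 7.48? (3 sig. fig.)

Using E_n = (n + ½)ℏω: E_0 = 0.5 × 7.48 = 3.740.

E = 3.74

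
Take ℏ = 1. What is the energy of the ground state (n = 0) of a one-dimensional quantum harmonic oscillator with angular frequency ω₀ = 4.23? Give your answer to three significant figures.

The oscillator eigenvalues are E_n = ℏω₀(n + ½), so E_0 = 4.23 × 0.5 = 2.115.

E = 2.12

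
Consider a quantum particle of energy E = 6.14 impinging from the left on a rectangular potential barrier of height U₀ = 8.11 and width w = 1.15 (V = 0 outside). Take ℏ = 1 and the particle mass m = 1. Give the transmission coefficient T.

E < U₀: inside the barrier ψ ∝ e^{±κx} with κ = √(2m(U₀ − E))/ℏ = 1.985.
κw = 2.283, sinh(κw) = 4.850.
Matching ψ, ψ′ at both faces gives T = [1 + U₀² sinh²(κw) / (4E(U₀ − E))]⁻¹ = 1/32.98 = 0.0303.

T = 0.0303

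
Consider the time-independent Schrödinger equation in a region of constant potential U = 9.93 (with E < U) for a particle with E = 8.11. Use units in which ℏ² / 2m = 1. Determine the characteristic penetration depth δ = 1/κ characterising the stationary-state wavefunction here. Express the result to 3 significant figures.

Since E < U the TISE in this region is ψ'' = κ²ψ with κ = √(2m(U − E))/ℏ.
κ = √(2 × 0.5 × 1.82) = 1.349. The penetration depth is δ = 1/κ = 0.741.

δ = 0.741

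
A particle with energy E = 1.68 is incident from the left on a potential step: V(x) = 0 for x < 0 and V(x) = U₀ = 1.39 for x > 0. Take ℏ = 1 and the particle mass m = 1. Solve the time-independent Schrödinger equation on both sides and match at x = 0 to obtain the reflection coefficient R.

On each side the TISE gives plane waves with k = √(2m(E − V))/ℏ: k₁ = √(2·1·1.68) = 1.833, k₂ = √(2·1·0.29) = 0.7616.
Matching ψ and ψ′ at x = 0 gives r = (k₁ − k₂)/(k₁ + k₂), so R = r² = 0.1705 and T = 1 − R = 0.8295.

R = 0.171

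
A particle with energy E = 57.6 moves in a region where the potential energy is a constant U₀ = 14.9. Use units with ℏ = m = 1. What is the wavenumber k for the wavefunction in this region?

With E > U₀ the solution is oscillatory, ψ ∝ e^{±ikx} with k = √(2m(E − U₀))/ℏ.
k = √(2 × 1 × 42.7) = 9.241.

k = 9.24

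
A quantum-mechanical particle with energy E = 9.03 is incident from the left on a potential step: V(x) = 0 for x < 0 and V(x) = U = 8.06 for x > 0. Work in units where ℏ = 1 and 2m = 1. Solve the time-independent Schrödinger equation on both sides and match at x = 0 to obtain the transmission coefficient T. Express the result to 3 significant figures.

The wavenumbers are k₁ = √(2mE)/ℏ = 3.005 on the left and k₂ = √(2m(E − U))/ℏ = 0.9849 on the right.
Continuity of ψ and ψ′ at the step yields the reflection amplitude r = (k₁ − k₂)/(k₁ + k₂) = 0.5063; thus R = |r|² = 0.2563, T = 0.7437.

T = 0.744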